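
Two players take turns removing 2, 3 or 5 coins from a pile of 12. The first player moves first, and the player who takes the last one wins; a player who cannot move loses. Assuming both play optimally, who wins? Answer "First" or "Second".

i:   0  1  2  3  4  5  6  7  8  9 10 11 12
     L  L  W  W  W  W  W  L  L  W  W  W  W
Position 12 is W, so the first player wins.

First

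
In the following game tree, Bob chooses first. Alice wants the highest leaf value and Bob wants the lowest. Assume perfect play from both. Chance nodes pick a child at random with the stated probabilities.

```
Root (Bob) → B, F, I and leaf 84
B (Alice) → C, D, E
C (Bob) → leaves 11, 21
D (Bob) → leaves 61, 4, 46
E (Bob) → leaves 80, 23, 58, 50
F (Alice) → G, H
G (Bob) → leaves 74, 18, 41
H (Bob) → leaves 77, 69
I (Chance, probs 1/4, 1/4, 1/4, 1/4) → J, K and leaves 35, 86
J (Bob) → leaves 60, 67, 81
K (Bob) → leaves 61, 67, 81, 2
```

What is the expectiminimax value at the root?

23

C (Bob): min(11, 21) = 11
D (Bob): min(61, 4, 46) = 4
E (Bob): min(80, 23, 58, 50) = 23
B (Alice): max(11, 4, 23) = 23
G (Bob): min(74, 18, 41) = 18
H (Bob): min(77, 69) = 69
F (Alice): max(18, 69) = 69
J (Bob): min(60, 67, 81) = 60
K (Bob): min(61, 67, 81, 2) = 2
I (Chance): 1/4·60 + 1/4·2 + 1/4·35 + 1/4·86 = 45.75
Root (Bob): min(23, 69, 45.75, 84) = 23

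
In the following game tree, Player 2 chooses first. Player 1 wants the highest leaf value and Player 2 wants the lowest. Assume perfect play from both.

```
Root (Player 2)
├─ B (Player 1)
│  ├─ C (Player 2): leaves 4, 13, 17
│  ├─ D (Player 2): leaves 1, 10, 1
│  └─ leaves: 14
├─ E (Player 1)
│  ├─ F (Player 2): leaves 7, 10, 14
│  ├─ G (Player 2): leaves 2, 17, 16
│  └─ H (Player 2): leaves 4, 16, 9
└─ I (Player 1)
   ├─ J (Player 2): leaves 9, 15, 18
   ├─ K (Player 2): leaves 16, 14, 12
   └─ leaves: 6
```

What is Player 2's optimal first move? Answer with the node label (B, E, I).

E

C (Player 2): min(4, 13, 17) = 4
D (Player 2): min(1, 10, 1) = 1
B (Player 1): max(4, 1, 14) = 14
F (Player 2): min(7, 10, 14) = 7
G (Player 2): min(2, 17, 16) = 2
H (Player 2): min(4, 16, 9) = 4
E (Player 1): max(7, 2, 4) = 7
J (Player 2): min(9, 15, 18) = 9
K (Player 2): min(16, 14, 12) = 12
I (Player 1): max(9, 12, 6) = 12
Root (Player 2): min(14, 7, 12) = 7
Player 2 picks the child with the lowest value: E (value 7).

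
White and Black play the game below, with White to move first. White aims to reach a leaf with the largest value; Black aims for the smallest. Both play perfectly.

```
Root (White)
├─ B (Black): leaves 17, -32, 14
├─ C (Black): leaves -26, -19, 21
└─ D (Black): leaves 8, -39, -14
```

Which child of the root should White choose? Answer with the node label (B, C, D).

B (Black): min(17, -32, 14) = -32
C (Black): min(-26, -19, 21) = -26
D (Black): min(8, -39, -14) = -39
Root (White): max(-32, -26, -39) = -26
White picks the child with the highest value: C (value -26).

C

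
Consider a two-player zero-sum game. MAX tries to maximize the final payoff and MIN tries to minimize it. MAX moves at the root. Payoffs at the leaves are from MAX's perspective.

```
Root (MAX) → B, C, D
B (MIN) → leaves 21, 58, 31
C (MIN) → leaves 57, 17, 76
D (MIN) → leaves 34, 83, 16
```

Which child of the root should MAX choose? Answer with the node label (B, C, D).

B (MIN): min(21, 58, 31) = 21
C (MIN): min(57, 17, 76) = 17
D (MIN): min(34, 83, 16) = 16
Root (MAX): max(21, 17, 16) = 21
MAX picks the child with the highest value: B (value 21).

B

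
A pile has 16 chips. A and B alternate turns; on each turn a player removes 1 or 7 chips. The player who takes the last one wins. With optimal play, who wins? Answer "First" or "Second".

Second

Compute winning (W) and losing (L) positions by backward induction:
i:   0  1  2  3  4  5  6  7  8  9 10 11 12 13 14 15 16
     L  W  L  W  L  W  L  W  L  W  L  W  L  W  L  W  L
Position 16 is L, so the second player wins.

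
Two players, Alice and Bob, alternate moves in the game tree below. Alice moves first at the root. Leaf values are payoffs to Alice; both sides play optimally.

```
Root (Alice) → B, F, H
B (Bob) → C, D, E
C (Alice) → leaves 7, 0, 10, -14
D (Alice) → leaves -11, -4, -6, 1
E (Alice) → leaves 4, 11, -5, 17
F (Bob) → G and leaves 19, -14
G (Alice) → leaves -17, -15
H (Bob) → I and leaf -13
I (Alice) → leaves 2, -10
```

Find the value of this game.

1

C (Alice): max(7, 0, 10, -14) = 10
D (Alice): max(-11, -4, -6, 1) = 1
E (Alice): max(4, 11, -5, 17) = 17
B (Bob): min(10, 1, 17) = 1
G (Alice): max(-17, -15) = -15
F (Bob): min(-15, 19, -14) = -15
I (Alice): max(2, -10) = 2
H (Bob): min(2, -13) = -13
Root (Alice): max(1, -15, -13) = 1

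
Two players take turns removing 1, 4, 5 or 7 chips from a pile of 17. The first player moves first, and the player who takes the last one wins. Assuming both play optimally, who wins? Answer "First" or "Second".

Positions where the player to move wins (W) vs loses (L):
i:   0  1  2  3  4  5  6  7  8  9 10 11 12 13 14 15 16 17
     L  W  L  W  W  W  W  W  L  W  L  W  W  W  W  W  L  W
Position 17 is W, so the first player wins.

First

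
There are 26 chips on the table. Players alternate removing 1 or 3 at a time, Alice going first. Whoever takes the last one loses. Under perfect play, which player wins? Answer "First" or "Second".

First

Mark each pile size as W (mover wins) or L (mover loses):
i:   0  1  2  3  4  5  6  7  8  9 10 11 12 13 14 15 16 17 18 19 20 21 22 23 24 25 26
     W  L  W  L  W  L  W  L  W  L  W  L  W  L  W  L  W  L  W  L  W  L  W  L  W  L  W
Position 26 is W, so the first player wins.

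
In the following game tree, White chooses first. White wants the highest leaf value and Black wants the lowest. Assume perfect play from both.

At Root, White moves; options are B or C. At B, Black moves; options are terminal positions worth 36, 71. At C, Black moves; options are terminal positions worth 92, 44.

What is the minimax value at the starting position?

B (Black): min(36, 71) = 36
C (Black): min(92, 44) = 44
Root (White): max(36, 44) = 44

44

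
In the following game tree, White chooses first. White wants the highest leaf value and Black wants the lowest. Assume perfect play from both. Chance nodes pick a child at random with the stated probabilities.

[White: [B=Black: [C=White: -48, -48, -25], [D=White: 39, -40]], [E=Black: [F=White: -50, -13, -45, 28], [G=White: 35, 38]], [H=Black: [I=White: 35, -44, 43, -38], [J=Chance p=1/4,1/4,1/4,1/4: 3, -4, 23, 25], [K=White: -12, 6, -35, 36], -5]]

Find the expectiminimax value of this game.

28

C (White): max(-48, -48, -25) = -25
D (White): max(39, -40) = 39
B (Black): min(-25, 39) = -25
F (White): max(-50, -13, -45, 28) = 28
G (White): max(35, 38) = 38
E (Black): min(28, 38) = 28
I (White): max(35, -44, 43, -38) = 43
J (Chance): 1/4·3 + 1/4·-4 + 1/4·23 + 1/4·25 = 11.75
K (White): max(-12, 6, -35, 36) = 36
H (Black): min(43, 11.75, 36, -5) = -5
Root (White): max(-25, 28, -5) = 28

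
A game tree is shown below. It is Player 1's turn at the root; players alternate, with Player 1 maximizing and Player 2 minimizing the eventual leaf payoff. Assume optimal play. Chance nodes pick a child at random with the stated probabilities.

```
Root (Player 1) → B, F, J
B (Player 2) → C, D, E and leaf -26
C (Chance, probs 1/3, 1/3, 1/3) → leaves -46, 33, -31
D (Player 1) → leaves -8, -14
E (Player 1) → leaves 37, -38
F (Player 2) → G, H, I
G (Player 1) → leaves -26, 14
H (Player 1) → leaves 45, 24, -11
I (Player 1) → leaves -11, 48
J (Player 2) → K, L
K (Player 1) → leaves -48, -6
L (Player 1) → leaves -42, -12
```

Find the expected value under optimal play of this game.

14

C (Chance): 1/3·-46 + 1/3·33 + 1/3·-31 = -14.67
D (Player 1): max(-8, -14) = -8
E (Player 1): max(37, -38) = 37
B (Player 2): min(-14.67, -8, 37, -26) = -26
G (Player 1): max(-26, 14) = 14
H (Player 1): max(45, 24, -11) = 45
I (Player 1): max(-11, 48) = 48
F (Player 2): min(14, 45, 48) = 14
K (Player 1): max(-48, -6) = -6
L (Player 1): max(-42, -12) = -12
J (Player 2): min(-6, -12) = -12
Root (Player 1): max(-26, 14, -12) = 14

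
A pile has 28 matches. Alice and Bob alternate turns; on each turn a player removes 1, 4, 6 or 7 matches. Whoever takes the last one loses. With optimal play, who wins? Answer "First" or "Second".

W/L table (W = player to move can force a win):
i:   0  1  2  3  4  5  6  7  8  9 10 11 12 13 14 15 16 17 18 19 20 21 22 23 24 25 26 27 28
     W  L  W  L  W  W  L  W  W  W  W  L  W  W  L  W  L  W  W  L  W  W  W  W  L  W  W  L  W
Position 28 is W, so the first player wins.

First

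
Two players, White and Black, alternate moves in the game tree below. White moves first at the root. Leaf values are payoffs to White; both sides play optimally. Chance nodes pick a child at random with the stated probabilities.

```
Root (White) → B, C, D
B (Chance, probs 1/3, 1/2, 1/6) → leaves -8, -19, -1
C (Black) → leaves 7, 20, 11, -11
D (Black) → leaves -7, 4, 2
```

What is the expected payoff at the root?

B (Chance): 1/3·-8 + 1/2·-19 + 1/6·-1 = -12.33
C (Black): min(7, 20, 11, -11) = -11
D (Black): min(-7, 4, 2) = -7
Root (White): max(-12.33, -11, -7) = -7

-7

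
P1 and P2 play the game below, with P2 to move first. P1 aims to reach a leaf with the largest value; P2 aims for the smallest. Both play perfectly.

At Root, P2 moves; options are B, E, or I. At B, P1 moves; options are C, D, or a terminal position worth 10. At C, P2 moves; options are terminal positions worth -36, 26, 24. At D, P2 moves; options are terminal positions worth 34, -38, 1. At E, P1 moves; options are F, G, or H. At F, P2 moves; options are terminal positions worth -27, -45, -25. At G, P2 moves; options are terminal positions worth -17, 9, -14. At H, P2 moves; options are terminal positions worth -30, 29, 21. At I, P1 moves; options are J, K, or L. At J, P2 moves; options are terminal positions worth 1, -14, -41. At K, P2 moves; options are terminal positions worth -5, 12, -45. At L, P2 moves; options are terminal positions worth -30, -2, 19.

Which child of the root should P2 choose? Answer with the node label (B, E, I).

I

C (P2): min(-36, 26, 24) = -36
D (P2): min(34, -38, 1) = -38
B (P1): max(-36, -38, 10) = 10
F (P2): min(-27, -45, -25) = -45
G (P2): min(-17, 9, -14) = -17
H (P2): min(-30, 29, 21) = -30
E (P1): max(-45, -17, -30) = -17
J (P2): min(1, -14, -41) = -41
K (P2): min(-5, 12, -45) = -45
L (P2): min(-30, -2, 19) = -30
I (P1): max(-41, -45, -30) = -30
Root (P2): min(10, -17, -30) = -30
P2 picks the child with the lowest value: I (value -30).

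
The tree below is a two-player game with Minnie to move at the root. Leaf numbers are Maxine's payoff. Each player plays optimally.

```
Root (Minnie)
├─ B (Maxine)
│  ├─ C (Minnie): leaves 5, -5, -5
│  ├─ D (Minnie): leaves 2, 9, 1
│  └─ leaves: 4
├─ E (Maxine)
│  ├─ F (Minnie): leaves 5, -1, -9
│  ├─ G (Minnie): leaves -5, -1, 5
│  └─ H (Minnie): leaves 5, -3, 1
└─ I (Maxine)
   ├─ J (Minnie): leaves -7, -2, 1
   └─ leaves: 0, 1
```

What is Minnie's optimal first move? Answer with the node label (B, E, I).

E

C (Minnie): min(5, -5, -5) = -5
D (Minnie): min(2, 9, 1) = 1
B (Maxine): max(-5, 1, 4) = 4
F (Minnie): min(5, -1, -9) = -9
G (Minnie): min(-5, -1, 5) = -5
H (Minnie): min(5, -3, 1) = -3
E (Maxine): max(-9, -5, -3) = -3
J (Minnie): min(-7, -2, 1) = -7
I (Maxine): max(-7, 0, 1) = 1
Root (Minnie): min(4, -3, 1) = -3
Minnie picks the child with the lowest value: E (value -3).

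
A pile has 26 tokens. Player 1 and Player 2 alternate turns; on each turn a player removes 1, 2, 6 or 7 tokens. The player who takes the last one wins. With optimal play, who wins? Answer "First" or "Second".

Mark each pile size as W (mover wins) or L (mover loses):
i:   0  1  2  3  4  5  6  7  8  9 10 11 12 13 14 15 16 17 18 19 20 21 22 23 24 25 26
     L  W  W  L  W  W  W  W  L  W  W  L  W  W  W  W  L  W  W  L  W  W  W  W  L  W  W
Position 26 is W, so the first player wins.

First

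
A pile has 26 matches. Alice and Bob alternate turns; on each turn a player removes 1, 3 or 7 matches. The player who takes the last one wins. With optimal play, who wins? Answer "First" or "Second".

Positions where the player to move wins (W) vs loses (L):
i:   0  1  2  3  4  5  6  7  8  9 10 11 12 13 14 15 16 17 18 19 20 21 22 23 24 25 26
     L  W  L  W  L  W  L  W  L  W  L  W  L  W  L  W  L  W  L  W  L  W  L  W  L  W  L
Position 26 is L, so the second player wins.

Second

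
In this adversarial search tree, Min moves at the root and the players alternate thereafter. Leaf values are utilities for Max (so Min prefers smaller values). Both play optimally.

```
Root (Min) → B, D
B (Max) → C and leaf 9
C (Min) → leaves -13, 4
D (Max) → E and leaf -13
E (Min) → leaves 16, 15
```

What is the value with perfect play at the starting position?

9

C (Min): min(-13, 4) = -13
B (Max): max(-13, 9) = 9
E (Min): min(16, 15) = 15
D (Max): max(15, -13) = 15
Root (Min): min(9, 15) = 9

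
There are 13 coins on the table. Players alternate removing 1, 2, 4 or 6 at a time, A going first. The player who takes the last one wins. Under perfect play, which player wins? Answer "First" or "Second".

First

Positions where the player to move wins (W) vs loses (L):
i:   0  1  2  3  4  5  6  7  8  9 10 11 12 13
     L  W  W  L  W  W  W  W  L  W  W  L  W  W
Position 13 is W, so the first player wins.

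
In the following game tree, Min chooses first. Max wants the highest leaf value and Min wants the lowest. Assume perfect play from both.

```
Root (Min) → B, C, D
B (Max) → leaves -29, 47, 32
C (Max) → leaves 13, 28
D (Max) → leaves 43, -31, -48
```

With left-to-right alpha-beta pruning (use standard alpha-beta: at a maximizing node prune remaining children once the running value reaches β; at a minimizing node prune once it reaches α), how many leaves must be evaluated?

B [α=-∞,β=+∞]: v=47
C [α=-∞,β=47]: v=28
D [α=-∞,β=28]: v=43 after child 1 ≥ β → β-cutoff, skip 2
Root [α=-∞,β=+∞]: v=28
Leaves evaluated: 6 of 8.

6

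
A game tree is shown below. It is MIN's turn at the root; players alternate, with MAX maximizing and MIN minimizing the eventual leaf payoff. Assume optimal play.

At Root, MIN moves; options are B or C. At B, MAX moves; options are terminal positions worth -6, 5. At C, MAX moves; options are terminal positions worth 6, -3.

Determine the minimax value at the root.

B (MAX): max(-6, 5) = 5
C (MAX): max(6, -3) = 6
Root (MIN): min(5, 6) = 5

5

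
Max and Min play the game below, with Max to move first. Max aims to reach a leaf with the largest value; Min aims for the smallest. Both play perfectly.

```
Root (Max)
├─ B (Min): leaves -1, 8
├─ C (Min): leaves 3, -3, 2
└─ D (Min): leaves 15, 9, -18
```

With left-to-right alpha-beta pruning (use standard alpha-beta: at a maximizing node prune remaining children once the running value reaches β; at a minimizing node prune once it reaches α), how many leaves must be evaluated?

B [α=-∞,β=+∞]: v=-1
C [α=-1,β=+∞]: v=-3 after child 2 ≤ α → α-cutoff, skip 1
D [α=-1,β=+∞]: v=-18
Root [α=-∞,β=+∞]: v=-1
Leaves evaluated: 7 of 8.

7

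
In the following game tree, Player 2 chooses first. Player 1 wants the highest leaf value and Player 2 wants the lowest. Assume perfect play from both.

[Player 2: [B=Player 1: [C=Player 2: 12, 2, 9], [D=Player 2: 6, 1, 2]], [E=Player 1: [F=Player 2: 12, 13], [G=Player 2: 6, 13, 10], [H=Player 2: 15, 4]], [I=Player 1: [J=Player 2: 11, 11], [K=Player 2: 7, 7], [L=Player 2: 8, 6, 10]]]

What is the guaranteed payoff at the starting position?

2

C (Player 2): min(12, 2, 9) = 2
D (Player 2): min(6, 1, 2) = 1
B (Player 1): max(2, 1) = 2
F (Player 2): min(12, 13) = 12
G (Player 2): min(6, 13, 10) = 6
H (Player 2): min(15, 4) = 4
E (Player 1): max(12, 6, 4) = 12
J (Player 2): min(11, 11) = 11
K (Player 2): min(7, 7) = 7
L (Player 2): min(8, 6, 10) = 6
I (Player 1): max(11, 7, 6) = 11
Root (Player 2): min(2, 12, 11) = 2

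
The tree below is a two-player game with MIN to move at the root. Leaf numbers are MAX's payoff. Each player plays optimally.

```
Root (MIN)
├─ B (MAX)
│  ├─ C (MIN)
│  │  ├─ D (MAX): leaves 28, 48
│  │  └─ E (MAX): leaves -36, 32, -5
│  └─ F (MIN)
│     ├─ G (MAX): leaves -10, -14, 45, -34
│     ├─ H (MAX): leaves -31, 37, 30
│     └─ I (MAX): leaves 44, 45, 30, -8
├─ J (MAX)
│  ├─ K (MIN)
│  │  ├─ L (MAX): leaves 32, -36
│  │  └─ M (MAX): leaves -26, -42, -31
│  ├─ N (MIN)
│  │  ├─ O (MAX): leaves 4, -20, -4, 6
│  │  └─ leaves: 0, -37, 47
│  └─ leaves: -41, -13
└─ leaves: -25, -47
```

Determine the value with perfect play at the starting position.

D (MAX): max(28, 48) = 48
E (MAX): max(-36, 32, -5) = 32
C (MIN): min(48, 32) = 32
G (MAX): max(-10, -14, 45, -34) = 45
H (MAX): max(-31, 37, 30) = 37
I (MAX): max(44, 45, 30, -8) = 45
F (MIN): min(45, 37, 45) = 37
B (MAX): max(32, 37) = 37
L (MAX): max(32, -36) = 32
M (MAX): max(-26, -42, -31) = -26
K (MIN): min(32, -26) = -26
O (MAX): max(4, -20, -4, 6) = 6
N (MIN): min(6, 0, -37, 47) = -37
J (MAX): max(-26, -37, -41, -13) = -13
Root (MIN): min(37, -13, -25, -47) = -47

-47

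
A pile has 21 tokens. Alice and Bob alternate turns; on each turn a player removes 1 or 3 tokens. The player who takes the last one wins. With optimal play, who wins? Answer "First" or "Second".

W/L table (W = player to move can force a win):
i:   0  1  2  3  4  5  6  7  8  9 10 11 12 13 14 15 16 17 18 19 20 21
     L  W  L  W  L  W  L  W  L  W  L  W  L  W  L  W  L  W  L  W  L  W
Position 21 is W, so the first player wins.

First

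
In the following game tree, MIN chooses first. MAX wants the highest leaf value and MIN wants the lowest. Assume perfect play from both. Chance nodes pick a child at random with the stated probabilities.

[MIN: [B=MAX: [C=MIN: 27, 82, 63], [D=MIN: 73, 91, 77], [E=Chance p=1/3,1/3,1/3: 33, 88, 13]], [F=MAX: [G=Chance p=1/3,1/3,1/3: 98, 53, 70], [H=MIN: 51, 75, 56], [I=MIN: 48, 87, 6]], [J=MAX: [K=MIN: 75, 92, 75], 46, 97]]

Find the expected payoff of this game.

73

C (MIN): min(27, 82, 63) = 27
D (MIN): min(73, 91, 77) = 73
E (Chance): 1/3·33 + 1/3·88 + 1/3·13 = 44.67
B (MAX): max(27, 73, 44.67) = 73
G (Chance): 1/3·98 + 1/3·53 + 1/3·70 = 73.67
H (MIN): min(51, 75, 56) = 51
I (MIN): min(48, 87, 6) = 6
F (MAX): max(73.67, 51, 6) = 73.67
K (MIN): min(75, 92, 75) = 75
J (MAX): max(75, 46, 97) = 97
Root (MIN): min(73, 73.67, 97) = 73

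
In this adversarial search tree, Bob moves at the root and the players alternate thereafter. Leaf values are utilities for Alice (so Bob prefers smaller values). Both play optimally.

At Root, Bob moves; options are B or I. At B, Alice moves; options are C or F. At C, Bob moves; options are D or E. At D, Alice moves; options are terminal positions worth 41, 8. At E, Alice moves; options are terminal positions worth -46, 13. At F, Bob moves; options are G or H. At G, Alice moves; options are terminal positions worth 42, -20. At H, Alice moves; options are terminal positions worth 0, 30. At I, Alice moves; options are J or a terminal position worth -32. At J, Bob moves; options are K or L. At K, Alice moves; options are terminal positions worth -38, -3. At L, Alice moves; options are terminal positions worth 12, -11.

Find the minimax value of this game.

D (Alice): max(41, 8) = 41
E (Alice): max(-46, 13) = 13
C (Bob): min(41, 13) = 13
G (Alice): max(42, -20) = 42
H (Alice): max(0, 30) = 30
F (Bob): min(42, 30) = 30
B (Alice): max(13, 30) = 30
K (Alice): max(-38, -3) = -3
L (Alice): max(12, -11) = 12
J (Bob): min(-3, 12) = -3
I (Alice): max(-3, -32) = -3
Root (Bob): min(30, -3) = -3

-3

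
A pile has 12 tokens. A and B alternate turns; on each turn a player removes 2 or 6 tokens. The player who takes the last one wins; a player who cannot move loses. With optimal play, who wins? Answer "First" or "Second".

Compute winning (W) and losing (L) positions by backward induction:
i:   0  1  2  3  4  5  6  7  8  9 10 11 12
     L  L  W  W  L  L  W  W  L  L  W  W  L
Position 12 is L, so the second player wins.

Second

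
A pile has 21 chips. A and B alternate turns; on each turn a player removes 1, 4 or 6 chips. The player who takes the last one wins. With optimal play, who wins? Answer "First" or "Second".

First

Positions where the player to move wins (W) vs loses (L):
i:   0  1  2  3  4  5  6  7  8  9 10 11 12 13 14 15 16 17 18 19 20 21
     L  W  L  W  W  L  W  L  W  W  L  W  L  W  W  L  W  L  W  W  L  W
Position 21 is W, so the first player wins.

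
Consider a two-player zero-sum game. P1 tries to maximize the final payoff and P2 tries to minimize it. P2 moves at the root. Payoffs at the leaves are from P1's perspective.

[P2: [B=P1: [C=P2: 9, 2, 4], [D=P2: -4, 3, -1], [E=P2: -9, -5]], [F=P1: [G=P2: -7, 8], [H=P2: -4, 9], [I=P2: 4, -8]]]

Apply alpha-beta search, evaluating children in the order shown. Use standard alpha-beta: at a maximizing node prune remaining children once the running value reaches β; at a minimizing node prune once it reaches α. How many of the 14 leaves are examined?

C [α=-∞,β=+∞]: v=2
D [α=2,β=+∞]: v=-4 after child 1 ≤ α → α-cutoff, skip 2
E [α=2,β=+∞]: v=-9 after child 1 ≤ α → α-cutoff, skip 1
B [α=-∞,β=+∞]: v=2
G [α=-∞,β=2]: v=-7
H [α=-7,β=2]: v=-4
I [α=-4,β=2]: v=-8
F [α=-∞,β=2]: v=-4
Root [α=-∞,β=+∞]: v=-4
Leaves evaluated: 11 of 14.

11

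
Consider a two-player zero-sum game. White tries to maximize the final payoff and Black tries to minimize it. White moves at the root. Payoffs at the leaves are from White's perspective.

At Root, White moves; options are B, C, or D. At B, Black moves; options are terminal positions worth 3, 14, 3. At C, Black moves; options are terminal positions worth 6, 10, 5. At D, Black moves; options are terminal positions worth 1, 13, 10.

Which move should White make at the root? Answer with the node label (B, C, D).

C

B (Black): min(3, 14, 3) = 3
C (Black): min(6, 10, 5) = 5
D (Black): min(1, 13, 10) = 1
Root (White): max(3, 5, 1) = 5
White picks the child with the highest value: C (value 5).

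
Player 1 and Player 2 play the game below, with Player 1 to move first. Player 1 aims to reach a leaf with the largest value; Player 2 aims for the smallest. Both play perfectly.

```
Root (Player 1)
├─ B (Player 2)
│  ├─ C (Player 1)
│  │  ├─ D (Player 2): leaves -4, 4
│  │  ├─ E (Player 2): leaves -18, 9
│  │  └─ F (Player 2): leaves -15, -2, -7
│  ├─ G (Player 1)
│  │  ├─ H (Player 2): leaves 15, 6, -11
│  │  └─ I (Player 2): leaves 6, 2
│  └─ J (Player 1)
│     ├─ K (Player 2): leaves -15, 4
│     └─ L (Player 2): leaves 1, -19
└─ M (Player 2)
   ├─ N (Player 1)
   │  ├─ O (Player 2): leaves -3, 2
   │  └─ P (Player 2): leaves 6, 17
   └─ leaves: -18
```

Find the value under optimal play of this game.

D (Player 2): min(-4, 4) = -4
E (Player 2): min(-18, 9) = -18
F (Player 2): min(-15, -2, -7) = -15
C (Player 1): max(-4, -18, -15) = -4
H (Player 2): min(15, 6, -11) = -11
I (Player 2): min(6, 2) = 2
G (Player 1): max(-11, 2) = 2
K (Player 2): min(-15, 4) = -15
L (Player 2): min(1, -19) = -19
J (Player 1): max(-15, -19) = -15
B (Player 2): min(-4, 2, -15) = -15
O (Player 2): min(-3, 2) = -3
P (Player 2): min(6, 17) = 6
N (Player 1): max(-3, 6) = 6
M (Player 2): min(6, -18) = -18
Root (Player 1): max(-15, -18) = -15

-15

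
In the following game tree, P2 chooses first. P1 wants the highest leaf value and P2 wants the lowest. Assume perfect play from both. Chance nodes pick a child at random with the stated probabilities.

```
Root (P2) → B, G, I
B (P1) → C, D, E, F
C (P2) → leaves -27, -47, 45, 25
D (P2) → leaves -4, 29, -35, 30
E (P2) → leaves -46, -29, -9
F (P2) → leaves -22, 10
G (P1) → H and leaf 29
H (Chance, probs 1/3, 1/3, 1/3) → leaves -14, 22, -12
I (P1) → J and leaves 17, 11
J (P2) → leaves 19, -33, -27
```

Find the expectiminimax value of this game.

C (P2): min(-27, -47, 45, 25) = -47
D (P2): min(-4, 29, -35, 30) = -35
E (P2): min(-46, -29, -9) = -46
F (P2): min(-22, 10) = -22
B (P1): max(-47, -35, -46, -22) = -22
H (Chance): 1/3·-14 + 1/3·22 + 1/3·-12 = -1.33
G (P1): max(-1.33, 29) = 29
J (P2): min(19, -33, -27) = -33
I (P1): max(-33, 17, 11) = 17
Root (P2): min(-22, 29, 17) = -22

-22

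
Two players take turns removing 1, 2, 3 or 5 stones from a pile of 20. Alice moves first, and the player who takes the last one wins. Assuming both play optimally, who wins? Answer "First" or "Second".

Second

Positions where the player to move wins (W) vs loses (L):
i:   0  1  2  3  4  5  6  7  8  9 10 11 12 13 14 15 16 17 18 19 20
     L  W  W  W  L  W  W  W  L  W  W  W  L  W  W  W  L  W  W  W  L
Position 20 is L, so the second player wins.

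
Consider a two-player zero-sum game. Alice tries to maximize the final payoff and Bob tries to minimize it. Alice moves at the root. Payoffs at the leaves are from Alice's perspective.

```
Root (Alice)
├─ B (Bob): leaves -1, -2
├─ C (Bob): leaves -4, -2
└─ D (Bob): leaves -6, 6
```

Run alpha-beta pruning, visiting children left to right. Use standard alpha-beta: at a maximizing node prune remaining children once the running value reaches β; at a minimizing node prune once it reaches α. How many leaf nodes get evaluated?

4

B [α=-∞,β=+∞]: v=-2
C [α=-2,β=+∞]: v=-4 after child 1 ≤ α → α-cutoff, skip 1
D [α=-2,β=+∞]: v=-6 after child 1 ≤ α → α-cutoff, skip 1
Root [α=-∞,β=+∞]: v=-2
Leaves evaluated: 4 of 6.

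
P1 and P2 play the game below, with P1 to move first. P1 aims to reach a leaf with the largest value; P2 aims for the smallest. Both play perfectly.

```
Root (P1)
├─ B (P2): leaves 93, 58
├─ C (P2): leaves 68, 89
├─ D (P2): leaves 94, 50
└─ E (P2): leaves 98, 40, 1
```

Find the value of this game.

68

B (P2): min(93, 58) = 58
C (P2): min(68, 89) = 68
D (P2): min(94, 50) = 50
E (P2): min(98, 40, 1) = 1
Root (P1): max(58, 68, 50, 1) = 68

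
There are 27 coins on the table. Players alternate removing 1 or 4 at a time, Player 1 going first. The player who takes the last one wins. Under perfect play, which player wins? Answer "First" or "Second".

W/L table (W = player to move can force a win):
i:   0  1  2  3  4  5  6  7  8  9 10 11 12 13 14 15 16 17 18 19 20 21 22 23 24 25 26 27
     L  W  L  W  W  L  W  L  W  W  L  W  L  W  W  L  W  L  W  W  L  W  L  W  W  L  W  L
Position 27 is L, so the second player wins.

Second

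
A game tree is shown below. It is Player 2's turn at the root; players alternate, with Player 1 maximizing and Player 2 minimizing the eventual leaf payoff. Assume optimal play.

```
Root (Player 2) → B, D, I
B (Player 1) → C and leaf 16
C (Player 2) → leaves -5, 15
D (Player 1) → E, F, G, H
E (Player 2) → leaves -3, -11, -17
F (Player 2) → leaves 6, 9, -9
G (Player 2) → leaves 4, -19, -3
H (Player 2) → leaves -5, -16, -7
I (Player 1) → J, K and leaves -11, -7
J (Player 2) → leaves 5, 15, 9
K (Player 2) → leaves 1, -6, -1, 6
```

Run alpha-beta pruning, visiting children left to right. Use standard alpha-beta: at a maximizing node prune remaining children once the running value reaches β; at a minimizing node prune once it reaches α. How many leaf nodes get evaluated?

C [α=-∞,β=+∞]: v=-5
B [α=-∞,β=+∞]: v=16
E [α=-∞,β=16]: v=-17
F [α=-17,β=16]: v=-9
G [α=-9,β=16]: v=-19 after child 2 ≤ α → α-cutoff, skip 1
H [α=-9,β=16]: v=-16 after child 2 ≤ α → α-cutoff, skip 1
D [α=-∞,β=16]: v=-9
J [α=-∞,β=-9]: v=5
I [α=-∞,β=-9]: v=5 after child 1 ≥ β → β-cutoff, skip 3
Root [α=-∞,β=+∞]: v=-9
Leaves evaluated: 16 of 24.

16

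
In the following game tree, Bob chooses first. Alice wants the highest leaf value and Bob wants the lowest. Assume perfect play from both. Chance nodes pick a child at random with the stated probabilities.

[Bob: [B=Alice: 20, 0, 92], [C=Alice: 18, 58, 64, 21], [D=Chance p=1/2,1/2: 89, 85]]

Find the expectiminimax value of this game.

64

B (Alice): max(20, 0, 92) = 92
C (Alice): max(18, 58, 64, 21) = 64
D (Chance): 1/2·89 + 1/2·85 = 87
Root (Bob): min(92, 64, 87) = 64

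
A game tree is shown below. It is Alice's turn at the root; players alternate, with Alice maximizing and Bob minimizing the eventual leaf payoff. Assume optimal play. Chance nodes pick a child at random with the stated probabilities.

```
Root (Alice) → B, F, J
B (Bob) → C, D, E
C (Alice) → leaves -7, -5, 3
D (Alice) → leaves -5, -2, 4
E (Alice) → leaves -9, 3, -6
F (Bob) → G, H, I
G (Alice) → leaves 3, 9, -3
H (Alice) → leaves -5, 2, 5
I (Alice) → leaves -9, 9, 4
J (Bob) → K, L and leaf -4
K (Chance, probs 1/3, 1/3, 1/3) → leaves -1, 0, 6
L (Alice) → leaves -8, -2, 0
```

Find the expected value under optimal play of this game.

C (Alice): max(-7, -5, 3) = 3
D (Alice): max(-5, -2, 4) = 4
E (Alice): max(-9, 3, -6) = 3
B (Bob): min(3, 4, 3) = 3
G (Alice): max(3, 9, -3) = 9
H (Alice): max(-5, 2, 5) = 5
I (Alice): max(-9, 9, 4) = 9
F (Bob): min(9, 5, 9) = 5
K (Chance): 1/3·-1 + 1/3·0 + 1/3·6 = 1.67
L (Alice): max(-8, -2, 0) = 0
J (Bob): min(1.67, 0, -4) = -4
Root (Alice): max(3, 5, -4) = 5

5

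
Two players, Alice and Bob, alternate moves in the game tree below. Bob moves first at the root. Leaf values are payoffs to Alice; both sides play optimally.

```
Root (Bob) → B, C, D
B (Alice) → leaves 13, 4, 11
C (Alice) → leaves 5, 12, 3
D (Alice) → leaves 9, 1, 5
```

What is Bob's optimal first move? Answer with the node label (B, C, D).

D

B (Alice): max(13, 4, 11) = 13
C (Alice): max(5, 12, 3) = 12
D (Alice): max(9, 1, 5) = 9
Root (Bob): min(13, 12, 9) = 9
Bob picks the child with the lowest value: D (value 9).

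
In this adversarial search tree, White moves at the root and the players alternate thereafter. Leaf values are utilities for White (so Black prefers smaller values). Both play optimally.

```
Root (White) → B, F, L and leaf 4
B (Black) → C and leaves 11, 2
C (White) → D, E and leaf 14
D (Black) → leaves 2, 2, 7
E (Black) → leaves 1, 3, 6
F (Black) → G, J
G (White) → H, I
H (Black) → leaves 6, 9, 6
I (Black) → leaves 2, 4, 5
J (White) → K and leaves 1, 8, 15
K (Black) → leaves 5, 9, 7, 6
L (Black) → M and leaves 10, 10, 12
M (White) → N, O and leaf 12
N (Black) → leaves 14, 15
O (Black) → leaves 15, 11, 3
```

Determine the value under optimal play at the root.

10

D (Black): min(2, 2, 7) = 2
E (Black): min(1, 3, 6) = 1
C (White): max(2, 1, 14) = 14
B (Black): min(14, 11, 2) = 2
H (Black): min(6, 9, 6) = 6
I (Black): min(2, 4, 5) = 2
G (White): max(6, 2) = 6
K (Black): min(5, 9, 7, 6) = 5
J (White): max(5, 1, 8, 15) = 15
F (Black): min(6, 15) = 6
N (Black): min(14, 15) = 14
O (Black): min(15, 11, 3) = 3
M (White): max(14, 3, 12) = 14
L (Black): min(14, 10, 10, 12) = 10
Root (White): max(2, 6, 10, 4) = 10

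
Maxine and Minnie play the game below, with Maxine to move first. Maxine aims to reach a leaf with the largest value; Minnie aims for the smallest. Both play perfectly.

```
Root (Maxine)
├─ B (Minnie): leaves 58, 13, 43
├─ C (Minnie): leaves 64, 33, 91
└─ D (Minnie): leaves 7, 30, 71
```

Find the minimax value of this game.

33

B (Minnie): min(58, 13, 43) = 13
C (Minnie): min(64, 33, 91) = 33
D (Minnie): min(7, 30, 71) = 7
Root (Maxine): max(13, 33, 7) = 33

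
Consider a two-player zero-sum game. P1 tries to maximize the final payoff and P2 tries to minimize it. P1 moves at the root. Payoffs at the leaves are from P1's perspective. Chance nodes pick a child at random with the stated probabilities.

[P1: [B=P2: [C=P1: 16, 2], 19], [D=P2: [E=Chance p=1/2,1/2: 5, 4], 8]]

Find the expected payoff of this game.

C (P1): max(16, 2) = 16
B (P2): min(16, 19) = 16
E (Chance): 1/2·5 + 1/2·4 = 4.5
D (P2): min(4.5, 8) = 4.5
Root (P1): max(16, 4.5) = 16

16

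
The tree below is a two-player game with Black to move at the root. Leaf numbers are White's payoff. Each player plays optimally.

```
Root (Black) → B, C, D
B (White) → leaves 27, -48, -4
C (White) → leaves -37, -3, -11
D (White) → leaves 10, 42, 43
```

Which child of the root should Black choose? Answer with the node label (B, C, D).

B (White): max(27, -48, -4) = 27
C (White): max(-37, -3, -11) = -3
D (White): max(10, 42, 43) = 43
Root (Black): min(27, -3, 43) = -3
Black picks the child with the lowest value: C (value -3).

C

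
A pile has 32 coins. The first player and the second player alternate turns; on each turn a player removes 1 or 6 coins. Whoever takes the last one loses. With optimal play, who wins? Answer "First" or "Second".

Compute winning (W) and losing (L) positions by backward induction:
i:   0  1  2  3  4  5  6  7  8  9 10 11 12 13 14 15 16 17 18 19 20 21 22 23 24 25 26 27 28 29 30 31 32
     W  L  W  L  W  L  W  W  L  W  L  W  L  W  W  L  W  L  W  L  W  W  L  W  L  W  L  W  W  L  W  L  W
Position 32 is W, so the first player wins.

First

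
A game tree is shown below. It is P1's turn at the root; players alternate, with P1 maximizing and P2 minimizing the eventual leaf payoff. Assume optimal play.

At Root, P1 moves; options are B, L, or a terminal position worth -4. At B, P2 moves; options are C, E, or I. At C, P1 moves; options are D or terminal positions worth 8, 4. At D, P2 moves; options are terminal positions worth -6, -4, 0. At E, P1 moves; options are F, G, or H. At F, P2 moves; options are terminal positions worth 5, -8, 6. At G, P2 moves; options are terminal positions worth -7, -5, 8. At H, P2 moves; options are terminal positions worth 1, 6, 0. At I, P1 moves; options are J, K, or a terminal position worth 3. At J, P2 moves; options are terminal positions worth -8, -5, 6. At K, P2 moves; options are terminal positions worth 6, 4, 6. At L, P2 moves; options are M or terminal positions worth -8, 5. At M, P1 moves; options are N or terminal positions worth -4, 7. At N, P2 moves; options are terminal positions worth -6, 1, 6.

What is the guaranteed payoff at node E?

0

F: min(5, -8, 6) = -8
G: min(-7, -5, 8) = -7
H: min(1, 6, 0) = 0
E: max(-8, -7, 0) = 0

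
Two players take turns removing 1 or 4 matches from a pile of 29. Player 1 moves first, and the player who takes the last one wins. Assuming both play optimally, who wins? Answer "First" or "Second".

Positions where the player to move wins (W) vs loses (L):
i:   0  1  2  3  4  5  6  7  8  9 10 11 12 13 14 15 16 17 18 19 20 21 22 23 24 25 26 27 28 29
     L  W  L  W  W  L  W  L  W  W  L  W  L  W  W  L  W  L  W  W  L  W  L  W  W  L  W  L  W  W
Position 29 is W, so the first player wins.

First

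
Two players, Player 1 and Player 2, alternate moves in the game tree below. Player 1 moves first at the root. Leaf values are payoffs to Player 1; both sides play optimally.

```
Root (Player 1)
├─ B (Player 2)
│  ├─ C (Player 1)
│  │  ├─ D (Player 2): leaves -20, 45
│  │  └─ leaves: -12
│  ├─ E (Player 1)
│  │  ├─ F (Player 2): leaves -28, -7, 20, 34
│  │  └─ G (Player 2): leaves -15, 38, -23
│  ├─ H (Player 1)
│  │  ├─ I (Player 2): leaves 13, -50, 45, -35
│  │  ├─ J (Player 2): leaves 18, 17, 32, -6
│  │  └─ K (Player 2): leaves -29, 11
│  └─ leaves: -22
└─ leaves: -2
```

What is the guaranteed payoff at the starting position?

D (Player 2): min(-20, 45) = -20
C (Player 1): max(-20, -12) = -12
F (Player 2): min(-28, -7, 20, 34) = -28
G (Player 2): min(-15, 38, -23) = -23
E (Player 1): max(-28, -23) = -23
I (Player 2): min(13, -50, 45, -35) = -50
J (Player 2): min(18, 17, 32, -6) = -6
K (Player 2): min(-29, 11) = -29
H (Player 1): max(-50, -6, -29) = -6
B (Player 2): min(-12, -23, -6, -22) = -23
Root (Player 1): max(-23, -2) = -2

-2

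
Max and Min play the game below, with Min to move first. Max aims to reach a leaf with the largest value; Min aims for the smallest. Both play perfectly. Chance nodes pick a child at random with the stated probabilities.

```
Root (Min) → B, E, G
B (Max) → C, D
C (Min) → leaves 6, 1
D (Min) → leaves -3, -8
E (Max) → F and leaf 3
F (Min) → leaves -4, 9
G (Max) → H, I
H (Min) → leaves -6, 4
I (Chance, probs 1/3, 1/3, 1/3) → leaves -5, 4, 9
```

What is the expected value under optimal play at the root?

C (Min): min(6, 1) = 1
D (Min): min(-3, -8) = -8
B (Max): max(1, -8) = 1
F (Min): min(-4, 9) = -4
E (Max): max(-4, 3) = 3
H (Min): min(-6, 4) = -6
I (Chance): 1/3·-5 + 1/3·4 + 1/3·9 = 2.67
G (Max): max(-6, 2.67) = 2.67
Root (Min): min(1, 3, 2.67) = 1

1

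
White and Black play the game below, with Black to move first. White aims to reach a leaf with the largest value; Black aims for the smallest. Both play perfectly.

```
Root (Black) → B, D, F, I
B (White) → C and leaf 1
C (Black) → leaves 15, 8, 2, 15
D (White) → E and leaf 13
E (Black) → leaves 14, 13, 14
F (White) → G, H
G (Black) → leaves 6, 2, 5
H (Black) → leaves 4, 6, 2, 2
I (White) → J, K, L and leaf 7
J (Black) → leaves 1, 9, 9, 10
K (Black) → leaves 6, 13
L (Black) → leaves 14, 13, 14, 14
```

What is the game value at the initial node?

2

C (Black): min(15, 8, 2, 15) = 2
B (White): max(2, 1) = 2
E (Black): min(14, 13, 14) = 13
D (White): max(13, 13) = 13
G (Black): min(6, 2, 5) = 2
H (Black): min(4, 6, 2, 2) = 2
F (White): max(2, 2) = 2
J (Black): min(1, 9, 9, 10) = 1
K (Black): min(6, 13) = 6
L (Black): min(14, 13, 14, 14) = 13
I (White): max(1, 6, 13, 7) = 13
Root (Black): min(2, 13, 2, 13) = 2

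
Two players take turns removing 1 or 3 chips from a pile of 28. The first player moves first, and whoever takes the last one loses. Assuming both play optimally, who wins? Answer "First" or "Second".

First

Compute winning (W) and losing (L) positions by backward induction:
i:   0  1  2  3  4  5  6  7  8  9 10 11 12 13 14 15 16 17 18 19 20 21 22 23 24 25 26 27 28
     W  L  W  L  W  L  W  L  W  L  W  L  W  L  W  L  W  L  W  L  W  L  W  L  W  L  W  L  W
Position 28 is W, so the first player wins.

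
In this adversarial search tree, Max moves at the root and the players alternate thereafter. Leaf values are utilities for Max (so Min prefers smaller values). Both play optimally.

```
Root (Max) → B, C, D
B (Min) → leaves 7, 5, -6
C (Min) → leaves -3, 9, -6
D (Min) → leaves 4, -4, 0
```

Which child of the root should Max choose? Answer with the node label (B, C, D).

B (Min): min(7, 5, -6) = -6
C (Min): min(-3, 9, -6) = -6
D (Min): min(4, -4, 0) = -4
Root (Max): max(-6, -6, -4) = -4
Max picks the child with the highest value: D (value -4).

D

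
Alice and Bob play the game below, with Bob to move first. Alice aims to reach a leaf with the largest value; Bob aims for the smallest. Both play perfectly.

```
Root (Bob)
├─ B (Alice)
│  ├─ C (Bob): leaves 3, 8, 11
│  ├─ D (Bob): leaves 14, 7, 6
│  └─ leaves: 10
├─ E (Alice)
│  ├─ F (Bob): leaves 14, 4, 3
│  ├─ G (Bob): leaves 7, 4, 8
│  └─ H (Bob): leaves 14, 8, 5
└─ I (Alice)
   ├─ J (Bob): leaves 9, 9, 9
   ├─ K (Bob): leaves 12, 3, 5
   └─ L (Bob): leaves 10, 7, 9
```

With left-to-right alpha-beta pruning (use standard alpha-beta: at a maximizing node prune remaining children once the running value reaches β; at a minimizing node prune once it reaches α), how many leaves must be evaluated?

C [α=-∞,β=+∞]: v=3
D [α=3,β=+∞]: v=6
B [α=-∞,β=+∞]: v=10
F [α=-∞,β=10]: v=3
G [α=3,β=10]: v=4
H [α=4,β=10]: v=5
E [α=-∞,β=10]: v=5
J [α=-∞,β=5]: v=9
I [α=-∞,β=5]: v=9 after child 1 ≥ β → β-cutoff, skip 2
Root [α=-∞,β=+∞]: v=5
Leaves evaluated: 19 of 25.

19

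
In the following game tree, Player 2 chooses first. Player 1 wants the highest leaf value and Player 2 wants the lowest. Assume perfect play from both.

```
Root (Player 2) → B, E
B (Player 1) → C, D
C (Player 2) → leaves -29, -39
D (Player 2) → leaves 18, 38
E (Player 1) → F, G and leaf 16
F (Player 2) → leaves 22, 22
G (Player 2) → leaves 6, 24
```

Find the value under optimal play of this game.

18

C (Player 2): min(-29, -39) = -39
D (Player 2): min(18, 38) = 18
B (Player 1): max(-39, 18) = 18
F (Player 2): min(22, 22) = 22
G (Player 2): min(6, 24) = 6
E (Player 1): max(22, 6, 16) = 22
Root (Player 2): min(18, 22) = 18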